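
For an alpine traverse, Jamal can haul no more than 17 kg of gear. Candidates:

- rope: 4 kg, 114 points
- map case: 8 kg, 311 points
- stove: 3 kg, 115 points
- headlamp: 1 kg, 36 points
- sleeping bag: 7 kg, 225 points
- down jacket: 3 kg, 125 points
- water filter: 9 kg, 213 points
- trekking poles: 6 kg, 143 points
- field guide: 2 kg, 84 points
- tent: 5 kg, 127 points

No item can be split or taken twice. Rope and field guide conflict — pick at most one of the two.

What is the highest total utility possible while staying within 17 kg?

671

Map case + stove + headlamp + down jacket + field guide uses 17 of the 17 kg and totals 671.
Next best is map case + stove + down jacket + field guide at 635 (16 kg) — short by 36.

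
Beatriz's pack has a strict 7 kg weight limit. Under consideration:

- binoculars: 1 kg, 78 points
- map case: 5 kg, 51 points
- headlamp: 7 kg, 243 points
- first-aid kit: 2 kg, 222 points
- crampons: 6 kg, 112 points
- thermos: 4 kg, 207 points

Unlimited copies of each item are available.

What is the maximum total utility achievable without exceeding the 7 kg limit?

744

Density check — first-aid kit 111.00, binoculars 78.00, thermos 51.75, headlamp 34.71 are the best per kg.
Best packing: binoculars + 3×first-aid kit — 7 kg, 744 total.
No other feasible combination exceeds 744.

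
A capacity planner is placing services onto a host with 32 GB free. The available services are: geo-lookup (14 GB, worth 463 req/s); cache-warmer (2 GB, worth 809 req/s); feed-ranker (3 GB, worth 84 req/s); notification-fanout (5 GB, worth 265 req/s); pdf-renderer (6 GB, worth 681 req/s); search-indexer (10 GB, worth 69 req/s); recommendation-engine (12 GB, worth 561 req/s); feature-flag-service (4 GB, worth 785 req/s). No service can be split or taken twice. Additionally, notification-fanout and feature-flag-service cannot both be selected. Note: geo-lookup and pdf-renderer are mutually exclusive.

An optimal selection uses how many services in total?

5

The maximum throughput within 32 GB is 2920.
cache-warmer + feed-ranker + pdf-renderer + recommendation-engine + feature-flag-service hits 2920 at 27 GB.
Every optimal selection uses 5 services.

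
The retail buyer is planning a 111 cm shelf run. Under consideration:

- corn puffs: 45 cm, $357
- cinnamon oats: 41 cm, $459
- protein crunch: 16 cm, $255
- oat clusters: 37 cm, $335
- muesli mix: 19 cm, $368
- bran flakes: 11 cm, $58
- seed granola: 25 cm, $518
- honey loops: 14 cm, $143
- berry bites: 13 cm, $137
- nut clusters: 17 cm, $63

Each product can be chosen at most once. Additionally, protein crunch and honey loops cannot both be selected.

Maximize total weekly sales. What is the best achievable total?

Ranking by ratio (weekly sales/cm): seed granola 20.72, muesli mix 19.37, protein crunch 15.94.
Greedy by ratio would take cinnamon oats + protein crunch + muesli mix + seed granola: 101 cm used, total 1600.
Replace cinnamon oats with oat clusters + berry bites: the trade gains 13 net, giving 1613 at 110 cm.
Next best is cinnamon oats + protein crunch + muesli mix + seed granola at 1600 (101 cm) — short by 13.

1613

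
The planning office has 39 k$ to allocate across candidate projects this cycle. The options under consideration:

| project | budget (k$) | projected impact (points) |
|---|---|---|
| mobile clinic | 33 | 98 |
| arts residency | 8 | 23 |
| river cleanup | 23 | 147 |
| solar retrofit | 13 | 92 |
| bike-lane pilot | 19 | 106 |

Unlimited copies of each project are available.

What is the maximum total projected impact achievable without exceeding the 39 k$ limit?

Ranking by ratio (projected impact/k$): solar retrofit 7.08, river cleanup 6.39, bike-lane pilot 5.58.
3×solar retrofit uses 39 of the 39 k$ and totals 276.
Every other selection either busts 39 k$ or fails to beat 276.

276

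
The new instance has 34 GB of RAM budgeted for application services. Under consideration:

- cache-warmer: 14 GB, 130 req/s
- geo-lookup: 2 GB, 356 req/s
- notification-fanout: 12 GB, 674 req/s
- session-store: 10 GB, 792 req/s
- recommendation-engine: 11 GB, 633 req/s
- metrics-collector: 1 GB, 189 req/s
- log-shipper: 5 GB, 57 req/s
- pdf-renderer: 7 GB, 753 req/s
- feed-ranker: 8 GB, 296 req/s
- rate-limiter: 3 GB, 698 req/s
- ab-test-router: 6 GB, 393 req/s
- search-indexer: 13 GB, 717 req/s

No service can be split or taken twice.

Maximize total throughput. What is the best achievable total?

Greedy by ratio would take geo-lookup + session-store + metrics-collector + log-shipper + pdf-renderer + rate-limiter + ab-test-router: 34 GB used, total 3238.
The 11 GB tied up in log-shipper and ab-test-router is better spent on recommendation-engine — total rises to 3421 (34 GB).

3421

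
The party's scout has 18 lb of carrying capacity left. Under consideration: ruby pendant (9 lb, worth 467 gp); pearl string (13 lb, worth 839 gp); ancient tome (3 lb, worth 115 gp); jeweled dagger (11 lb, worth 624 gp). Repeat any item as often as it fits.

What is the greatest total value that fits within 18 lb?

954

Pearl string + ancient tome uses 16 of the 18 lb and totals 954.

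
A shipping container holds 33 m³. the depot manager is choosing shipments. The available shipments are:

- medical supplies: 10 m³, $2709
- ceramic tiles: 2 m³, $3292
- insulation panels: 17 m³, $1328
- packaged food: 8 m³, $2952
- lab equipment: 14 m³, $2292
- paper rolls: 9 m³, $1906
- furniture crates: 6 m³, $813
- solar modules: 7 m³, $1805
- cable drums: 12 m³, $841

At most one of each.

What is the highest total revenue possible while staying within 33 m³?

11571

Best packing: medical supplies + ceramic tiles + packaged food + furniture crates + solar modules — 33 m³, 11571 total.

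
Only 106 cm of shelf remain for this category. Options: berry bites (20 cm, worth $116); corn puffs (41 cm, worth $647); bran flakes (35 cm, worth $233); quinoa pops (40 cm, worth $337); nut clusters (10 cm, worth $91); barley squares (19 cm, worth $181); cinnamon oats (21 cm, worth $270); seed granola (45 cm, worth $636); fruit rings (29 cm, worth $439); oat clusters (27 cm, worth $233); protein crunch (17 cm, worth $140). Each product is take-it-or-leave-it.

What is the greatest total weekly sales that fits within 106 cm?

The ratio heuristic lands on corn puffs + nut clusters + cinnamon oats + fruit rings (1447) but leaves 5 cm idle.
But corn puffs + barley squares + seed granola fits in 105 cm and reaches 1464.
No other feasible combination exceeds 1464.

1464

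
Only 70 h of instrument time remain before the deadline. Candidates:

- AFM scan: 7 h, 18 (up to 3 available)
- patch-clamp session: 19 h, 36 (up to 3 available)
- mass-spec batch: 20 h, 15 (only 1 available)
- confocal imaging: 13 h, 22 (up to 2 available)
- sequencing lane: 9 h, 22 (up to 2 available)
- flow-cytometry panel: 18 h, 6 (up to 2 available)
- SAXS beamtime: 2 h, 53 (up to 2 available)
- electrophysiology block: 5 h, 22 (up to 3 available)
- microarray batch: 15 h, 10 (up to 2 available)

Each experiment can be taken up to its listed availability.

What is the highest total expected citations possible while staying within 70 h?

288

Ranking by ratio (expected citations/h): SAXS beamtime 26.50, electrophysiology block 4.40, AFM scan 2.57, sequencing lane 2.44.
Greedy by ratio would take 3×AFM scan + 2×sequencing lane + 2×SAXS beamtime + 3×electrophysiology block: 58 h used, total 270.
The 7 h tied up in AFM scan is better spent on patch-clamp session — total rises to 288 (70 h).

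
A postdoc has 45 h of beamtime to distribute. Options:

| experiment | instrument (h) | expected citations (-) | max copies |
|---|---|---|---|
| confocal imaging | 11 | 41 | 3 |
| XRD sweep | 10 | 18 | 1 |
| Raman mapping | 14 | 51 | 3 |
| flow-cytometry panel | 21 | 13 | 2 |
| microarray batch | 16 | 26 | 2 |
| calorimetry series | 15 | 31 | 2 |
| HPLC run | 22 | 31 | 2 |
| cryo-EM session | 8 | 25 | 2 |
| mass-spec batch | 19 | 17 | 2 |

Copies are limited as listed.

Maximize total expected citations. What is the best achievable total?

158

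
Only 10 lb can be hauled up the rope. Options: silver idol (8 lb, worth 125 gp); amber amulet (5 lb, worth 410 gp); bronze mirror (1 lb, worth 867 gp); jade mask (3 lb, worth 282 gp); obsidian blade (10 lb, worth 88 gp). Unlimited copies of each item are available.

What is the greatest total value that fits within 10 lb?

8670

Density check — bronze mirror 867.00, jade mask 94.00, amber amulet 82.00 are the best per lb.
Best packing: 10×bronze mirror — 10 lb, 8670 total.
Every other selection either busts 10 lb or fails to beat 8670.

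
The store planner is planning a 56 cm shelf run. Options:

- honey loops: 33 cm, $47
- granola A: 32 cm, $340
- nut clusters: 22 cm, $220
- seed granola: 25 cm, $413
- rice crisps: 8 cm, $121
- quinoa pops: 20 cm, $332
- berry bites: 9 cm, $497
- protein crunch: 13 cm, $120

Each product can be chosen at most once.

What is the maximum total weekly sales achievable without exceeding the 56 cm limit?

Seed granola + quinoa pops + berry bites uses 54 of the 56 cm and totals 1242.
The closest alternative, seed granola + rice crisps + berry bites + protein crunch, reaches only 1151.

1242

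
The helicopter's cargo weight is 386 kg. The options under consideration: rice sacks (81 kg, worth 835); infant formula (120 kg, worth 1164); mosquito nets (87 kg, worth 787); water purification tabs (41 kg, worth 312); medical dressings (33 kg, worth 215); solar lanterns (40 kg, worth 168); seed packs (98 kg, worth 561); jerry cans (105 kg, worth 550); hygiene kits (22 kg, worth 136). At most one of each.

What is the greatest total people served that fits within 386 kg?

Ranking by ratio (people served/kg): rice sacks 10.31, infant formula 9.70, mosquito nets 9.05.
Best packing: rice sacks + infant formula + mosquito nets + water purification tabs + medical dressings + hygiene kits — 384 kg, 3449 total.
Next best is rice sacks + infant formula + mosquito nets + seed packs at 3347 (386 kg) — short by 102.

3449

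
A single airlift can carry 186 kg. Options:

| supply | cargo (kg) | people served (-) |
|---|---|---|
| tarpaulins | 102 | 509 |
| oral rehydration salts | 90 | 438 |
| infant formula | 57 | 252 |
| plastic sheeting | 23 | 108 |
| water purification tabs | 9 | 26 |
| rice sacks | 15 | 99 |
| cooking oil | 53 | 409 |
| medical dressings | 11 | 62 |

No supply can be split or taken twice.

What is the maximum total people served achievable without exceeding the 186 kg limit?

Ranking by ratio (people served/kg): cooking oil 7.72, rice sacks 6.60, medical dressings 5.64.
Tarpaulins + rice sacks + cooking oil + medical dressings uses 181 of the 186 kg and totals 1079.

1079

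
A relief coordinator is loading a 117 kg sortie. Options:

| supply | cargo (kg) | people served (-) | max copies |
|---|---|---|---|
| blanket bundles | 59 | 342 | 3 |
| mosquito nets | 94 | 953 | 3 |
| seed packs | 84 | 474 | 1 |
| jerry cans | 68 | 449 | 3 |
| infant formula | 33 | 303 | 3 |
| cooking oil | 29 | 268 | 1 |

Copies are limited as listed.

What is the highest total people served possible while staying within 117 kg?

Best packing: mosquito nets — 94 kg, 953 total.
Nothing else within 117 kg beats 953.

953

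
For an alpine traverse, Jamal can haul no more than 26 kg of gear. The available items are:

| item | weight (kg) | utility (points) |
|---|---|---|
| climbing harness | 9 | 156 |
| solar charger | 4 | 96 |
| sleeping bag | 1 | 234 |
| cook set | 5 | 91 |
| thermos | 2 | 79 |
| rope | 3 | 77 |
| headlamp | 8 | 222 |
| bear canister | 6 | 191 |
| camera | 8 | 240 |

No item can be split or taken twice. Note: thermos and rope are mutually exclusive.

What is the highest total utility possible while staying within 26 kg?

The ratio ordering already packs tightly: sleeping bag + thermos + headlamp + bear canister + camera, 25 kg, 966.
Next best is sleeping bag + rope + headlamp + bear canister + camera at 964 (26 kg) — short by 2.

966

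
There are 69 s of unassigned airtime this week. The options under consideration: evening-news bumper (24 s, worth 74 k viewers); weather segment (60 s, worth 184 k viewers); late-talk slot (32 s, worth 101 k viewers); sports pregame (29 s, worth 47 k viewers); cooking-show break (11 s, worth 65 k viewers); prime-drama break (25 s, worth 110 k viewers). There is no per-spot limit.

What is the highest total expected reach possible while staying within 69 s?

390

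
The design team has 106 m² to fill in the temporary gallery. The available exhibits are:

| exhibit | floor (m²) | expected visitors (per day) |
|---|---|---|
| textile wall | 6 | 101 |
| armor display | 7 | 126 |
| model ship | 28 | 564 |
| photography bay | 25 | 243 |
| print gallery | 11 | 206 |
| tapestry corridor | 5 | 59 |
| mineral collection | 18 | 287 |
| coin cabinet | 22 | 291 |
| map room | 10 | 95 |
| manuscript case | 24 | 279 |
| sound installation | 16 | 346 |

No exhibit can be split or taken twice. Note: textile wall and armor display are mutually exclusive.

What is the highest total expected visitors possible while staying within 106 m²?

Ranking by ratio (expected visitors/m²): sound installation 21.62, model ship 20.14, print gallery 18.73.
Textile wall + model ship + print gallery + tapestry corridor + mineral collection + coin cabinet + sound installation uses 106 of the 106 m² and totals 1854.

1854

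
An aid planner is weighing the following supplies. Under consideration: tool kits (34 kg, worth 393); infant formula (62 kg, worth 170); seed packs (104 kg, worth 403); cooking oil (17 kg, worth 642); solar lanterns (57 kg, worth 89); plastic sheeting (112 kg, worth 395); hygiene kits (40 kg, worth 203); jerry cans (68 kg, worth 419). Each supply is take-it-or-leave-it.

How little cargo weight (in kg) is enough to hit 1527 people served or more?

159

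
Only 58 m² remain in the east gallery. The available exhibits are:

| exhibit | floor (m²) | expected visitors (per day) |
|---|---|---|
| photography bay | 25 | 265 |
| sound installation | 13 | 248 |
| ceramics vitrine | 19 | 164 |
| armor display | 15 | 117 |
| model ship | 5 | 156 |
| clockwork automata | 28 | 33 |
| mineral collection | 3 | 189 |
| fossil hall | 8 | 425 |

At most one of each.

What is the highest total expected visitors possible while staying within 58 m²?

1283

Density check — mineral collection 63.00, fossil hall 53.12, model ship 31.20, sound installation 19.08 are the best per m².
Best packing: photography bay + sound installation + model ship + mineral collection + fossil hall — 54 m², 1283 total.
Every other selection either busts 58 m² or fails to beat 1283.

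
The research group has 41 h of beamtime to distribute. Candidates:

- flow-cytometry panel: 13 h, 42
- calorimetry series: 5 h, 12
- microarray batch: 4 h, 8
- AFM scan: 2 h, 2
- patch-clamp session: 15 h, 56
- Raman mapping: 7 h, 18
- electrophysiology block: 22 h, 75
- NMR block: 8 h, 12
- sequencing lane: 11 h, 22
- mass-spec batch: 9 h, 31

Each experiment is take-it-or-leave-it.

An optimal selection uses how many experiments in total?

3

Optimal total is 139.
One optimal bundle: microarray batch + patch-clamp session + electrophysiology block (41 h).
All optima have 3 experiments.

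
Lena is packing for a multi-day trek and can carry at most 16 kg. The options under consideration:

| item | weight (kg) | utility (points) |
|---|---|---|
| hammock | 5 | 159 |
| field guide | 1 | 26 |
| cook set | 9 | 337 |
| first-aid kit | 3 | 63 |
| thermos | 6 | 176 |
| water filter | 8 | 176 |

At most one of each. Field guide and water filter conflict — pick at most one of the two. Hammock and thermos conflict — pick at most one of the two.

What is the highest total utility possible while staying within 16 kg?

Taking the top-ratio items first gives hammock + field guide + cook set for 522 (15 kg).
Dropping hammock frees 5 kg; slotting in thermos (6 kg) lifts the total to 539 at 16 kg.
That's the maximum — no feasible swap from here does better than 539.

539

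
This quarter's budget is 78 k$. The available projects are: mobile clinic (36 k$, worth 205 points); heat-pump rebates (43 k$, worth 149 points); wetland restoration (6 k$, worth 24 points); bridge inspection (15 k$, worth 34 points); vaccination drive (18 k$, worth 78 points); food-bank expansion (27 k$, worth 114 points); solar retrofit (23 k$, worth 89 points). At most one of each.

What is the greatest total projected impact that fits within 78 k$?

Density check — mobile clinic 5.69, vaccination drive 4.33, food-bank expansion 4.22 are the best per k$.
Greedy by ratio would take mobile clinic + wetland restoration + bridge inspection + vaccination drive: 75 k$ used, total 341.
Dropping wetland restoration and bridge inspection frees 21 k$; slotting in solar retrofit (23 k$) lifts the total to 372 at 77 k$.
Every other selection either busts 78 k$ or fails to beat 372.

372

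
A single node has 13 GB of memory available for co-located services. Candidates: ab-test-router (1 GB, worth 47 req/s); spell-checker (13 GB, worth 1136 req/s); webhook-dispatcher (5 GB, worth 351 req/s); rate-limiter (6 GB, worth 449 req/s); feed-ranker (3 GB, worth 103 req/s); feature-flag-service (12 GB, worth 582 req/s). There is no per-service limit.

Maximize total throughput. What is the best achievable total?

Density check — spell-checker 87.38, rate-limiter 74.83, webhook-dispatcher 70.20, feature-flag-service 48.50 are the best per GB.
Best packing: spell-checker — 13 GB, 1136 total.

1136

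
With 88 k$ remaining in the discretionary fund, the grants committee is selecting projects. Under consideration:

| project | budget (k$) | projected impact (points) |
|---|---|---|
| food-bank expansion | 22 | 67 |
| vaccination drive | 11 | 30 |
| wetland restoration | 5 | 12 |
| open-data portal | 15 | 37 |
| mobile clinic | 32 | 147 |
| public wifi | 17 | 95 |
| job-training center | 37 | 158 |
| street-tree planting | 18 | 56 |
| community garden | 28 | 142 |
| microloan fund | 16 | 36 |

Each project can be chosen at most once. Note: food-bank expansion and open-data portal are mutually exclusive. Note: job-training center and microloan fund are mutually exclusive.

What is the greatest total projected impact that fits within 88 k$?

414

Best packing: vaccination drive + mobile clinic + public wifi + community garden — 88 k$, 414 total.
Runner-up wetland restoration + public wifi + job-training center + community garden tops out at 407.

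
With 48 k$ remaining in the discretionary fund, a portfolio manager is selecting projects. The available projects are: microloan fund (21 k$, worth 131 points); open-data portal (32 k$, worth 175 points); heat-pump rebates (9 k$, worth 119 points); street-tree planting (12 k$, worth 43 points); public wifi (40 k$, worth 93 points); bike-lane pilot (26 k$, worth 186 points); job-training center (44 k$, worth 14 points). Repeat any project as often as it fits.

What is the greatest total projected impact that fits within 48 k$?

By projected impact per k$: heat-pump rebates 13.22, bike-lane pilot 7.15, microloan fund 6.24 lead.
5×heat-pump rebates uses 45 of the 48 k$ and totals 595.
The spare 3 k$ is too small for any remaining project, and no exchange beats 595.

595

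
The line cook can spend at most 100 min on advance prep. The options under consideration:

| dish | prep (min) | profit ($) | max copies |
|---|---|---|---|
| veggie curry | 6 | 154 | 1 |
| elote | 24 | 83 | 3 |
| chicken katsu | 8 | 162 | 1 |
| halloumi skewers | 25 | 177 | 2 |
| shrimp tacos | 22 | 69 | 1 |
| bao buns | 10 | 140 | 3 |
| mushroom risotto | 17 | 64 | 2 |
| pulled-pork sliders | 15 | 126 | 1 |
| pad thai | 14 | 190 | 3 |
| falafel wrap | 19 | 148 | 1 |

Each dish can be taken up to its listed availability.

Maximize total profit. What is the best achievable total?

1314

Taking the top-ratio dishes first gives veggie curry + chicken katsu + 3×bao buns + 3×pad thai for 1306 (86 min).
Replace bao buns with falafel wrap: the trade gains 8 net, giving 1314 at 95 min.
Every other selection either busts 100 min or exceeds an availability limit or fails to beat 1314.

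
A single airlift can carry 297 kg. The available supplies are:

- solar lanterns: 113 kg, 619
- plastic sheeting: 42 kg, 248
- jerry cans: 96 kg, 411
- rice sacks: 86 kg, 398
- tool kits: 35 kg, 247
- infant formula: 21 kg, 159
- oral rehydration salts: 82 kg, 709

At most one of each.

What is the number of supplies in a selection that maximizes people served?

5

Optimal total is 1982.
One optimal bundle: solar lanterns + plastic sheeting + tool kits + infant formula + oral rehydration salts (293 kg).
Every optimal selection uses 5 supplies.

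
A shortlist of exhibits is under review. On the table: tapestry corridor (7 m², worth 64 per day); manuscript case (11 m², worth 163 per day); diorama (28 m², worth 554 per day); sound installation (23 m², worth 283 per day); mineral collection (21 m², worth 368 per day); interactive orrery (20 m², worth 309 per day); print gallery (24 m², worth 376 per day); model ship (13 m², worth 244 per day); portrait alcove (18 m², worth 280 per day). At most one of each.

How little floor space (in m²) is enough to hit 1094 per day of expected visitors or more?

Need the lightest bundle worth ≥ 1094.
diorama + interactive orrery + model ship: 1107 expected visitors at 61 m².
Below 61 m² the best achievable stays under 1094.

61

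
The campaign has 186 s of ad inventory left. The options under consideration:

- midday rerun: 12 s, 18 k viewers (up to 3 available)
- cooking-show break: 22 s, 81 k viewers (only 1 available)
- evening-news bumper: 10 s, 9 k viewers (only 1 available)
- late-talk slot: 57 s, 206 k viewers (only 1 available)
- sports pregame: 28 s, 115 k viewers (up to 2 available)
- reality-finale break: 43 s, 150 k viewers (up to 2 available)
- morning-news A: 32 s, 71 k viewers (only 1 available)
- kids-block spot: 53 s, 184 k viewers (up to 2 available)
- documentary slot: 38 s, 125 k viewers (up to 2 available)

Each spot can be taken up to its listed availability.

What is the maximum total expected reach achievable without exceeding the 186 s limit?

Filling by ratio: cooking-show break + late-talk slot + 2×sports pregame + reality-finale break for 667, with 8 s left unused.
Replace late-talk slot and reality-finale break with 2×kids-block spot: the trade gains 12 net, giving 679 at 184 s.
Nothing else within 186 s beats 679.

679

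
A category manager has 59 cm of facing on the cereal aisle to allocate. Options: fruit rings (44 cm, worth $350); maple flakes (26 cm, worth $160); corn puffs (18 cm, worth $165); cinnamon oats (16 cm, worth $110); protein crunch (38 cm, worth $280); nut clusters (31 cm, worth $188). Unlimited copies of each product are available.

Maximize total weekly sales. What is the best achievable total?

495

3×corn puffs uses 54 of the 59 cm and totals 495.
No other feasible combination exceeds 495.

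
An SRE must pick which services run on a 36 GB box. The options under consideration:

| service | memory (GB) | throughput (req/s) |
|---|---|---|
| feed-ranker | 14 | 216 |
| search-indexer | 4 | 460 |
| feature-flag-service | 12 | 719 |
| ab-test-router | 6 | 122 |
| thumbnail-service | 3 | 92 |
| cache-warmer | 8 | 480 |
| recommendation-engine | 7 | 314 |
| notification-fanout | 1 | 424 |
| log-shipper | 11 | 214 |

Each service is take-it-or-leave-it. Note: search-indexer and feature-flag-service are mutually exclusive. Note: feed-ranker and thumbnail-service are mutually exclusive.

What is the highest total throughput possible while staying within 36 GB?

By throughput per GB: notification-fanout 424.00, search-indexer 115.00, cache-warmer 60.00 lead.
Taking feature-flag-service + ab-test-router + cache-warmer + recommendation-engine + notification-fanout: 34 GB used, 2059 in throughput.
Nothing else feasible within 36 GB beats 2059.

2059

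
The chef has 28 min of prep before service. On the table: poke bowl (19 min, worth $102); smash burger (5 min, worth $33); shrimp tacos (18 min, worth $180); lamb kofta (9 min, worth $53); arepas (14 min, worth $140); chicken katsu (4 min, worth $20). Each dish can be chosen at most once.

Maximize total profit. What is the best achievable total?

233

By profit per min: shrimp tacos 10.00, arepas 10.00, smash burger 6.60, lamb kofta 5.89 lead.
Taking shrimp tacos + lamb kofta: 27 min used, 233 in profit.
Smash burger + shrimp tacos + chicken katsu (27 min) also reaches 233 — a tie, but nothing goes higher.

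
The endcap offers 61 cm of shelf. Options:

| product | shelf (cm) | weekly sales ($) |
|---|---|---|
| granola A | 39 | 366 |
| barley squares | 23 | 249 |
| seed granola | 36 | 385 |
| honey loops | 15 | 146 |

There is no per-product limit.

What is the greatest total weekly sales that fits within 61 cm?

644

The ratio ordering already packs tightly: 2×barley squares + honey loops, 61 cm, 644.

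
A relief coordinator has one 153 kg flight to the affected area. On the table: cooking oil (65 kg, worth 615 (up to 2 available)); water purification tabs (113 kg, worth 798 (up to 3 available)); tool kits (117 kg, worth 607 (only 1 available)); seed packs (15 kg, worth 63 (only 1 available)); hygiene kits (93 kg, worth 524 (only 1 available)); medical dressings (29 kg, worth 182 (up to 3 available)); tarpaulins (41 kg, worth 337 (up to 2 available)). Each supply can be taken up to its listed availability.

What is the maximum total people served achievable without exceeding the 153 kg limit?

2×cooking oil + seed packs uses 145 of the 153 kg and totals 1293.

1293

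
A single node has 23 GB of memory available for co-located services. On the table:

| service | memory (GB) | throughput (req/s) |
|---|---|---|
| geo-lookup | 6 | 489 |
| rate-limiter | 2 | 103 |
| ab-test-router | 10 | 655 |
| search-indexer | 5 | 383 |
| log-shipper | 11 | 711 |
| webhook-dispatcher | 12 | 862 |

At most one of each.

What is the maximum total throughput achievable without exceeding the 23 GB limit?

1734

Taking geo-lookup + search-indexer + webhook-dispatcher: 23 GB used, 1734 in throughput.
Runner-up geo-lookup + rate-limiter + ab-test-router + search-indexer tops out at 1630.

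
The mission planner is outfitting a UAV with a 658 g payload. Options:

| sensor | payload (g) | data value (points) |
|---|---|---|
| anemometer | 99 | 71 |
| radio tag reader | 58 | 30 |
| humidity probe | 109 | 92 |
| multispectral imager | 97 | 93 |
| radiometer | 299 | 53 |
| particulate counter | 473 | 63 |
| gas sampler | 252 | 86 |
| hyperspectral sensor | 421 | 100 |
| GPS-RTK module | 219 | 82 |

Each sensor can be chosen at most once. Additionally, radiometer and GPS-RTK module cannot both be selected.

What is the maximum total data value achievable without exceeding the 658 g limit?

Greedy by ratio would take anemometer + radio tag reader + humidity probe + multispectral imager + GPS-RTK module: 582 g used, total 368.
The 219 g tied up in GPS-RTK module is better spent on gas sampler — total rises to 372 (615 g).

372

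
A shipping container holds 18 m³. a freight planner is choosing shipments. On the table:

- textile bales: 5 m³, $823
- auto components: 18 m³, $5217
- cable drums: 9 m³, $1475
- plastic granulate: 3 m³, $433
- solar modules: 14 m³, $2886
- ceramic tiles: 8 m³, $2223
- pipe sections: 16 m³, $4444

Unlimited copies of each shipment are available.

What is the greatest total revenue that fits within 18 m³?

5217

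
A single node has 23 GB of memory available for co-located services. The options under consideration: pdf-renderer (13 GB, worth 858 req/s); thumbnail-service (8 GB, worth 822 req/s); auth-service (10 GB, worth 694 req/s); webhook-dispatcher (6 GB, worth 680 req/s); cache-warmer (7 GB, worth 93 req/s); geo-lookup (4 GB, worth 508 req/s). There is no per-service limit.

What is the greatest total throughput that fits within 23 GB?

2712

A density-first pass picks 5×geo-lookup — 2540 at 20 GB.
The 4 GB tied up in geo-lookup is better spent on webhook-dispatcher — total rises to 2712 (22 GB).
Nothing else within 23 GB beats 2712.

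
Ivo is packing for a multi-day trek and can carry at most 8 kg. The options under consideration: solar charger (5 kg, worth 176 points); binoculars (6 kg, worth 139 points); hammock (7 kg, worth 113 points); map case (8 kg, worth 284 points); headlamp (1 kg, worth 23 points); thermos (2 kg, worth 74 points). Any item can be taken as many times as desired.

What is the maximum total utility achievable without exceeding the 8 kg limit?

296

The ratio ordering already packs tightly: 4×thermos, 8 kg, 296.
Nothing else within 8 kg beats 296.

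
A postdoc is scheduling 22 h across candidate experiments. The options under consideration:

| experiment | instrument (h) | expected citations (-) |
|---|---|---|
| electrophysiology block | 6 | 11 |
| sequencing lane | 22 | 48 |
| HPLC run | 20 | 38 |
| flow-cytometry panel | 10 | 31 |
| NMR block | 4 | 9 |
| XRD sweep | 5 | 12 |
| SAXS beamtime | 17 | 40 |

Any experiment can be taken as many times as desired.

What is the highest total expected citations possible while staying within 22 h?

62

By expected citations per h: flow-cytometry panel 3.10, XRD sweep 2.40, SAXS beamtime 2.35, NMR block 2.25 lead.
2×flow-cytometry panel uses 20 of the 22 h and totals 62.
The spare 2 h is too small for any remaining experiment, and no exchange beats 62.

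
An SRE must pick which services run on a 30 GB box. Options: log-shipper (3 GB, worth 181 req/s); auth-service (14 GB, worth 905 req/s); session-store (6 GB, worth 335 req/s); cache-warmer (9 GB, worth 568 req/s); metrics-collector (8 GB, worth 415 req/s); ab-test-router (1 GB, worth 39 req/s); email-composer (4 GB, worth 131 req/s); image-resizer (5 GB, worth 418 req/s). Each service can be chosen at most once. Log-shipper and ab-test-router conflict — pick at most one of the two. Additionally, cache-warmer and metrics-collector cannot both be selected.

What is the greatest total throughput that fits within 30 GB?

By throughput per GB: image-resizer 83.60, auth-service 64.64, cache-warmer 63.11 lead.
Auth-service + cache-warmer + ab-test-router + image-resizer uses 29 of the 30 GB and totals 1930.

1930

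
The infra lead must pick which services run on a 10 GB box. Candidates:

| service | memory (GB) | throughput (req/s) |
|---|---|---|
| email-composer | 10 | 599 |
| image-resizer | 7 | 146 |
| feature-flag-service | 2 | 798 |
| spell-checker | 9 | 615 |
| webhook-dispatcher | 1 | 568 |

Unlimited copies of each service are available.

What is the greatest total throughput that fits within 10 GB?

The ratio ordering already packs tightly: 10×webhook-dispatcher, 10 GB, 5680.
No other feasible combination exceeds 5680.

5680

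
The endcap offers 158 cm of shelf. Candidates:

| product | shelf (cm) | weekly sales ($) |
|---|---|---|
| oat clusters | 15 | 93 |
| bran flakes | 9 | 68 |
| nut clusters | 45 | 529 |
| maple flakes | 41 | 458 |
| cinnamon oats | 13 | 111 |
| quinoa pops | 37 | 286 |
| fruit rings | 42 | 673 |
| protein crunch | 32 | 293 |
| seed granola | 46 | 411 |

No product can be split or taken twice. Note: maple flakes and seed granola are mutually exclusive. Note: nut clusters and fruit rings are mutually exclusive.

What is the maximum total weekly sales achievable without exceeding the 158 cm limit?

Taking maple flakes + quinoa pops + fruit rings + protein crunch: 152 cm used, 1710 in weekly sales.
No other feasible combination exceeds 1710.

1710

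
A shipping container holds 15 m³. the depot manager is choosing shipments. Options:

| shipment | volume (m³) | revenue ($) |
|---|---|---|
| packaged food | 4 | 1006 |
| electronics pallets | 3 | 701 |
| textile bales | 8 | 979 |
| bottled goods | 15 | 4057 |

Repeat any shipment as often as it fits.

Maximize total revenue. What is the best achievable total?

4057

By revenue per m³: bottled goods 270.47, packaged food 251.50, electronics pallets 233.67 lead.
Taking bottled goods: 15 m³ used, 4057 in revenue.
No other feasible combination exceeds 4057.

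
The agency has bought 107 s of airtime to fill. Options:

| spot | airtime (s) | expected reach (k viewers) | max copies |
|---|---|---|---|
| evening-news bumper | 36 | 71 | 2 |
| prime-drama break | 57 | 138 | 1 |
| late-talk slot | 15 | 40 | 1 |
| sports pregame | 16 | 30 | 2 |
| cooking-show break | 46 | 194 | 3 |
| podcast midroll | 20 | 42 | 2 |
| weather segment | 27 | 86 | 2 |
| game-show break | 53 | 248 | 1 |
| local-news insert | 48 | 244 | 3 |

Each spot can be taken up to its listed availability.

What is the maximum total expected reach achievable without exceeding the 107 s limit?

Filling by ratio: 2×local-news insert for 488, with 11 s left unused.
Replace local-news insert with game-show break: the trade gains 4 net, giving 492 at 101 s.
Nothing else within 107 s beats 492.

492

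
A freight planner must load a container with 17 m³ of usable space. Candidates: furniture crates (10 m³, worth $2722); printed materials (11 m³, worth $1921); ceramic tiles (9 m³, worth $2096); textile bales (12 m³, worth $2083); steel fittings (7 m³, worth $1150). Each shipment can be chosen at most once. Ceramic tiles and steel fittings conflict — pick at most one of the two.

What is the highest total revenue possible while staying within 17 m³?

3872

Furniture crates + steel fittings uses 17 of the 17 m³ and totals 3872.
Runner-up furniture crates tops out at 2722.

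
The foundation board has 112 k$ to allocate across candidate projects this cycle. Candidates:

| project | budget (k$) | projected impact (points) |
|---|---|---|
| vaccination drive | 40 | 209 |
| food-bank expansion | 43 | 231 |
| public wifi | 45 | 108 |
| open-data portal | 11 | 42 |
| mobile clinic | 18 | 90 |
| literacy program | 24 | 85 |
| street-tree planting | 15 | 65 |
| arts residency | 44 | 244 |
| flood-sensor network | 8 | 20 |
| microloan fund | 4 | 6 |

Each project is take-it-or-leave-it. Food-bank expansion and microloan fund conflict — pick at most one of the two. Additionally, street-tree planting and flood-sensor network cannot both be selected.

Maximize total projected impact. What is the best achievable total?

Density check — arts residency 5.55, food-bank expansion 5.37, vaccination drive 5.22, mobile clinic 5.00 are the best per k$.
Vaccination drive + food-bank expansion + open-data portal + mobile clinic uses 112 of the 112 k$ and totals 572.
Runner-up food-bank expansion + mobile clinic + arts residency tops out at 565.

572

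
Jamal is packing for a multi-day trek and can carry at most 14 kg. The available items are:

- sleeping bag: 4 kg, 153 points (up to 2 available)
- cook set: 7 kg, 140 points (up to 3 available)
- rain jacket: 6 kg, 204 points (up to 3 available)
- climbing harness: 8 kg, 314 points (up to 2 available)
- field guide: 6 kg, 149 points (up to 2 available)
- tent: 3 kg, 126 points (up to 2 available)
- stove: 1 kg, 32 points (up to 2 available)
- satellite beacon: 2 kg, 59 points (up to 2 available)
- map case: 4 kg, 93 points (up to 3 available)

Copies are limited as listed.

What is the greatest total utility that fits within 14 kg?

566

By utility per kg: tent 42.00, climbing harness 39.25, sleeping bag 38.25, rain jacket 34.00 lead.
Taking climbing harness + 2×tent: 14 kg used, 566 in utility.
Every other selection either busts 14 kg or exceeds an availability limit or fails to beat 566.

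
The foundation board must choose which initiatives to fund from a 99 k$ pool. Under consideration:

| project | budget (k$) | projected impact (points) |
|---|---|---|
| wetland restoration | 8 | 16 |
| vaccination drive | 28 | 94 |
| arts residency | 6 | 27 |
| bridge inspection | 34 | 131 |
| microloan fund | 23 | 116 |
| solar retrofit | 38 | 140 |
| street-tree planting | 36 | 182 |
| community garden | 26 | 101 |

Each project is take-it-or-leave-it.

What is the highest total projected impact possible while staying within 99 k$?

456

Ranking by ratio (projected impact/k$): street-tree planting 5.06, microloan fund 5.04, arts residency 4.50.
A density-first pass picks wetland restoration + arts residency + microloan fund + street-tree planting + community garden — 442 at 99 k$.
Dropping wetland restoration and community garden frees 34 k$; slotting in bridge inspection (34 k$) lifts the total to 456 at 99 k$.
No other feasible combination exceeds 456.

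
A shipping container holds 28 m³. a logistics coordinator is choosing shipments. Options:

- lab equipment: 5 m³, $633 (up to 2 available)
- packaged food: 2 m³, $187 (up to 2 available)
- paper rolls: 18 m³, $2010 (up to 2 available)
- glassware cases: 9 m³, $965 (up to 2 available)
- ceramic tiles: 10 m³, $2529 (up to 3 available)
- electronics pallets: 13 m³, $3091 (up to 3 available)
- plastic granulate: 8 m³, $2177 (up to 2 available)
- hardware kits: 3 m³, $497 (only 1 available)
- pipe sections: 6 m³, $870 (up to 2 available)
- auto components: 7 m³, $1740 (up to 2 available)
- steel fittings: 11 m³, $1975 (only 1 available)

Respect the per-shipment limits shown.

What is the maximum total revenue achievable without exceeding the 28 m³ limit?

7235

Density check — plastic granulate 272.12, ceramic tiles 252.90, auto components 248.57 are the best per m³.
Greedy by ratio would take packaged food + ceramic tiles + 2×plastic granulate: 28 m³ used, total 7070.
The 10 m³ tied up in packaged food and plastic granulate is better spent on ceramic tiles — total rises to 7235 (28 m³).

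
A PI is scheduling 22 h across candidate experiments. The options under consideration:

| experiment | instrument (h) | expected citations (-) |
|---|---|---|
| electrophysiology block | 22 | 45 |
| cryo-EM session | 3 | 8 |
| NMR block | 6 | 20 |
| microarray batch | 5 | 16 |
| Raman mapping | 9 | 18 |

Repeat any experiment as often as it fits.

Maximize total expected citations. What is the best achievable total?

Density check — NMR block 3.33, microarray batch 3.20, cryo-EM session 2.67 are the best per h.
Greedy by ratio would take cryo-EM session + 3×NMR block: 21 h used, total 68.
Replace cryo-EM session and NMR block with 2×microarray batch: the trade gains 4 net, giving 72 at 22 h.
Nothing else within 22 h beats 72.

72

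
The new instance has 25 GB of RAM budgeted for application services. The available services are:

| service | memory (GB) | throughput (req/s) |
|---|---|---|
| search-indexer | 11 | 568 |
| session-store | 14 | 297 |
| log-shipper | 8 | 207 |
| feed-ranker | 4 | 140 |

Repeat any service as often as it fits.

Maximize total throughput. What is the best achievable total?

Best packing: 2×search-indexer — 22 GB, 1136 total.
The spare 3 GB is too small for any remaining service, and no exchange beats 1136.

1136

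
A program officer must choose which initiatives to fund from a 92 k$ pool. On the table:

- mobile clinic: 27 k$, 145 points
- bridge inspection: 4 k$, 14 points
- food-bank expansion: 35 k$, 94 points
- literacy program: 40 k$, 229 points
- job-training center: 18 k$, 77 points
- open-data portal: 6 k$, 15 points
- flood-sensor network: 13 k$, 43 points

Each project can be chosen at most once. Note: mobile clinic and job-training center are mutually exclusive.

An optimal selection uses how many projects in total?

5

Best achievable projected impact is 446.
For example mobile clinic + bridge inspection + literacy program + open-data portal + flood-sensor network achieves it, using 90 k$.
All optima have 5 projects.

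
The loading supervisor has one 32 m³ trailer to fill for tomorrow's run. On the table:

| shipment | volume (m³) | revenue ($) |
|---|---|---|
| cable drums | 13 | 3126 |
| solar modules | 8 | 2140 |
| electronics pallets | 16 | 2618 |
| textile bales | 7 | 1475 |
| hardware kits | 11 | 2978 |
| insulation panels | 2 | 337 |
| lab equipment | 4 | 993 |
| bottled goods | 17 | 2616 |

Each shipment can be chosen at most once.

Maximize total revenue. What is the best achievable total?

Taking the top-ratio shipments first gives solar modules + textile bales + hardware kits + insulation panels + lab equipment for 7923 (32 m³).
Replace textile bales and insulation panels and lab equipment with cable drums: the trade gains 321 net, giving 8244 at 32 m³.
That's the maximum — no swap from here does better than 8244.

8244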